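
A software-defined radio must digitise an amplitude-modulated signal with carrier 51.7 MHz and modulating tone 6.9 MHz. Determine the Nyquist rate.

117.2 MHz

AM sidebands sit at fc ± fm = 44.8 MHz and 58.6 MHz.
Highest-frequency component: 58.6 MHz.
Nyquist rate = 2 × 58.6 MHz = 117.2 MHz.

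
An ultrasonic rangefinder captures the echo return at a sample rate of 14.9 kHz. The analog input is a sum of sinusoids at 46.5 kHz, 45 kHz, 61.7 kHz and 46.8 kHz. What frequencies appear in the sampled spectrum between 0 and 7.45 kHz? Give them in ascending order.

fs/2 = 7.45 kHz.
46.5 kHz mod fs = 1.8 kHz.
1.8 kHz ≤ fs/2 = 7.45 kHz, appears at 1.8 kHz.
45 kHz mod fs = 0.3 kHz.
0.3 kHz ≤ fs/2 = 7.45 kHz, appears at 0.3 kHz.
61.7 kHz mod fs = 2.1 kHz.
2.1 kHz ≤ fs/2 = 7.45 kHz, appears at 2.1 kHz.
46.8 kHz mod fs = 2.1 kHz.
2.1 kHz ≤ fs/2 = 7.45 kHz, appears at 2.1 kHz.
Distinct values: {0.3 kHz, 1.8 kHz, 2.1 kHz}.

0.3 kHz, 1.8 kHz, 2.1 kHz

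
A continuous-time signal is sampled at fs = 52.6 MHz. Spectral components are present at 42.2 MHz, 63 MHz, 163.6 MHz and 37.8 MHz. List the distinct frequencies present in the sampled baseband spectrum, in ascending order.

fs/2 = 26.3 MHz.
42.2 MHz > fs/2 = 26.3 MHz, folds to fs − 42.2 MHz = 10.4 MHz.
63 MHz mod fs = 10.4 MHz.
10.4 MHz ≤ fs/2 = 26.3 MHz, appears at 10.4 MHz.
163.6 MHz mod fs = 5.8 MHz.
5.8 MHz ≤ fs/2 = 26.3 MHz, appears at 5.8 MHz.
37.8 MHz > fs/2 = 26.3 MHz, folds to fs − 37.8 MHz = 14.8 MHz.
Distinct values: {5.8 MHz, 10.4 MHz, 14.8 MHz}.

5.8 MHz, 10.4 MHz, 14.8 MHz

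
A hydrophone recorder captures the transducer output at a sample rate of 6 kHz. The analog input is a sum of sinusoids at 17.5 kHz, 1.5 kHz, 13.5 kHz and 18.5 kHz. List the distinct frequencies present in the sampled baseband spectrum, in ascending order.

0.5 kHz, 1.5 kHz

fs/2 = 3 kHz.
17.5 kHz mod fs = 5.5 kHz.
5.5 kHz > fs/2 = 3 kHz, folds to fs − 5.5 kHz = 0.5 kHz.
1.5 kHz ≤ fs/2 = 3 kHz, passes unchanged.
13.5 kHz mod fs = 1.5 kHz.
1.5 kHz ≤ fs/2 = 3 kHz, appears at 1.5 kHz.
18.5 kHz mod fs = 0.5 kHz.
0.5 kHz ≤ fs/2 = 3 kHz, appears at 0.5 kHz.
Distinct values: {0.5 kHz, 1.5 kHz}.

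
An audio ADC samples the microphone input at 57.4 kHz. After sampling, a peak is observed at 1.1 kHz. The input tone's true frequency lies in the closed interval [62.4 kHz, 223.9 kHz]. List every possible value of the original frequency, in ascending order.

113.7 kHz, 115.9 kHz, 171.1 kHz, 173.3 kHz

Frequencies that alias to 1.1 kHz are k·fs ± 1.1 kHz for integer k ≥ 0.
k=0: 1.1 kHz.
k=1: 56.3 kHz, 58.5 kHz.
k=2: 113.7 kHz, 115.9 kHz.
k=3: 171.1 kHz, 173.3 kHz.
k=4: 228.5 kHz, 230.7 kHz.
Within [62.4 kHz, 223.9 kHz]: 113.7 kHz, 115.9 kHz, 171.1 kHz, 173.3 kHz.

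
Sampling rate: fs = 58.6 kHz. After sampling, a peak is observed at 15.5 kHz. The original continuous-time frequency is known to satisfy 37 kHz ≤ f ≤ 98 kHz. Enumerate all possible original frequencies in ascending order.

43.1 kHz, 74.1 kHz

Frequencies that alias to 15.5 kHz are k·fs ± 15.5 kHz for integer k ≥ 0.
k=0: 15.5 kHz.
k=1: 43.1 kHz, 74.1 kHz.
k=2: 101.7 kHz, 132.7 kHz.
Within [37 kHz, 98 kHz]: 43.1 kHz, 74.1 kHz.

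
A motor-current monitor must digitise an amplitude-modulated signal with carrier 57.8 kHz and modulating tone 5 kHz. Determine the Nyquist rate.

AM sidebands sit at fc ± fm = 52.8 kHz and 62.8 kHz.
Highest-frequency component: 62.8 kHz.
Nyquist rate = 2 × 62.8 kHz = 125.6 kHz.

125.6 kHz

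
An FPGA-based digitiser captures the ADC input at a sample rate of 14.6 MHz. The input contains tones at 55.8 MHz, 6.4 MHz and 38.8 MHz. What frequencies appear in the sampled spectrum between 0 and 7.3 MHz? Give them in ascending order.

2.6 MHz, 5 MHz, 6.4 MHz

fs/2 = 7.3 MHz.
55.8 MHz mod fs = 12 MHz.
12 MHz > fs/2 = 7.3 MHz, folds to fs − 12 MHz = 2.6 MHz.
6.4 MHz ≤ fs/2 = 7.3 MHz, passes unchanged.
38.8 MHz mod fs = 9.6 MHz.
9.6 MHz > fs/2 = 7.3 MHz, folds to fs − 9.6 MHz = 5 MHz.
Distinct values: {2.6 MHz, 5 MHz, 6.4 MHz}.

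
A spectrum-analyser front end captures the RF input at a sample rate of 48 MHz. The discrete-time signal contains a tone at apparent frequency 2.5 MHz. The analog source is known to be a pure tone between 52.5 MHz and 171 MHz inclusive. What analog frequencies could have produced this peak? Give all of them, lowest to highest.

93.5 MHz, 98.5 MHz, 141.5 MHz, 146.5 MHz

Frequencies that alias to 2.5 MHz are k·fs ± 2.5 MHz for integer k ≥ 0.
k=0: 2.5 MHz.
k=1: 45.5 MHz, 50.5 MHz.
k=2: 93.5 MHz, 98.5 MHz.
k=3: 141.5 MHz, 146.5 MHz.
k=4: 189.5 MHz, 194.5 MHz.
Within [52.5 MHz, 171 MHz]: 93.5 MHz, 98.5 MHz, 141.5 MHz, 146.5 MHz.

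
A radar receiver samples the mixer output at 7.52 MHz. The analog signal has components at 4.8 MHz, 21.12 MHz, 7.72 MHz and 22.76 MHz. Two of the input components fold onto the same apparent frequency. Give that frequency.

0.2 MHz

fs/2 = 3.76 MHz.
4.8 MHz > fs/2 = 3.76 MHz, folds to fs − 4.8 MHz = 2.72 MHz.
21.12 MHz mod fs = 6.08 MHz.
6.08 MHz > fs/2 = 3.76 MHz, folds to fs − 6.08 MHz = 1.44 MHz.
7.72 MHz mod fs = 0.2 MHz.
0.2 MHz ≤ fs/2 = 3.76 MHz, appears at 0.2 MHz.
22.76 MHz mod fs = 0.2 MHz.
0.2 MHz ≤ fs/2 = 3.76 MHz, appears at 0.2 MHz.
7.72 MHz and 22.76 MHz both map to 0.2 MHz.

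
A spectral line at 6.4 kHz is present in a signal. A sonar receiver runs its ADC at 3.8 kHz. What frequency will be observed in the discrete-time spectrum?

1.2 kHz

6.4 kHz mod fs = 2.6 kHz.
2.6 kHz > fs/2 = 1.9 kHz, folds to fs − 2.6 kHz = 1.2 kHz.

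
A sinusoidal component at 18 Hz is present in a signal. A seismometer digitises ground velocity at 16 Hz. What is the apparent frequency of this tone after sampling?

18 Hz mod fs = 2 Hz.
2 Hz ≤ fs/2 = 8 Hz, appears at 2 Hz.

2 Hz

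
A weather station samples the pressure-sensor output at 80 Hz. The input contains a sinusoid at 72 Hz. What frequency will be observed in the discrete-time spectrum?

8 Hz

72 Hz > fs/2 = 40 Hz, folds to fs − 72 Hz = 8 Hz.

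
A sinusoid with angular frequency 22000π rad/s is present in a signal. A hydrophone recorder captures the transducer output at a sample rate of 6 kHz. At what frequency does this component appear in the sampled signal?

1 kHz

ω = 22000π rad/s → f = ω/(2π) = 11000 Hz = 11 kHz.
11 kHz mod fs = 5 kHz.
5 kHz > fs/2 = 3 kHz, folds to fs − 5 kHz = 1 kHz.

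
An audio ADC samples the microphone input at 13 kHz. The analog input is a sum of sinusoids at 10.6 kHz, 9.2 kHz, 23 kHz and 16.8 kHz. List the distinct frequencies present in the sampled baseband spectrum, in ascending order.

fs/2 = 6.5 kHz.
10.6 kHz > fs/2 = 6.5 kHz, folds to fs − 10.6 kHz = 2.4 kHz.
9.2 kHz > fs/2 = 6.5 kHz, folds to fs − 9.2 kHz = 3.8 kHz.
23 kHz mod fs = 10 kHz.
10 kHz > fs/2 = 6.5 kHz, folds to fs − 10 kHz = 3 kHz.
16.8 kHz mod fs = 3.8 kHz.
3.8 kHz ≤ fs/2 = 6.5 kHz, appears at 3.8 kHz.
Distinct values: {2.4 kHz, 3 kHz, 3.8 kHz}.

2.4 kHz, 3 kHz, 3.8 kHz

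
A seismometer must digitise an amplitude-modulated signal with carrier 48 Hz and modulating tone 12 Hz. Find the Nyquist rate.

120 Hz

AM sidebands sit at fc ± fm = 36 Hz and 60 Hz.
Highest-frequency component: 60 Hz.
Nyquist rate = 2 × 60 Hz = 120 Hz.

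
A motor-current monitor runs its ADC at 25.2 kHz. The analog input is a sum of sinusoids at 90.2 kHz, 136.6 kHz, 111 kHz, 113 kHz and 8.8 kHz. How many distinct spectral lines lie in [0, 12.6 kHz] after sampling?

4

fs/2 = 12.6 kHz.
90.2 kHz mod fs = 14.6 kHz.
14.6 kHz > fs/2 = 12.6 kHz, folds to fs − 14.6 kHz = 10.6 kHz.
136.6 kHz mod fs = 10.6 kHz.
10.6 kHz ≤ fs/2 = 12.6 kHz, appears at 10.6 kHz.
111 kHz mod fs = 10.2 kHz.
10.2 kHz ≤ fs/2 = 12.6 kHz, appears at 10.2 kHz.
113 kHz mod fs = 12.2 kHz.
12.2 kHz ≤ fs/2 = 12.6 kHz, appears at 12.2 kHz.
8.8 kHz ≤ fs/2 = 12.6 kHz, passes unchanged.
Distinct values: {8.8 kHz, 10.2 kHz, 10.6 kHz, 12.2 kHz} → 4.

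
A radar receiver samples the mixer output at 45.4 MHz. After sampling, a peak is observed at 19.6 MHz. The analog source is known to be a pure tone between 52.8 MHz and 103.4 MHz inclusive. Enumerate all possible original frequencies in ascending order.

65 MHz, 71.2 MHz

Frequencies that alias to 19.6 MHz are k·fs ± 19.6 MHz for integer k ≥ 0.
k=0: 19.6 MHz.
k=1: 25.8 MHz, 65 MHz.
k=2: 71.2 MHz, 110.4 MHz.
k=3: 116.6 MHz, 155.8 MHz.
Within [52.8 MHz, 103.4 MHz]: 65 MHz, 71.2 MHz.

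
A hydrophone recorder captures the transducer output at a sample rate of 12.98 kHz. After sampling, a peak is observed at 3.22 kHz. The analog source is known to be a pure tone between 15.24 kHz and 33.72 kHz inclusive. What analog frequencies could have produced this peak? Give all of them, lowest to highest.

16.2 kHz, 22.74 kHz, 29.18 kHz

Frequencies that alias to 3.22 kHz are k·fs ± 3.22 kHz for integer k ≥ 0.
k=0: 3.22 kHz.
k=1: 9.76 kHz, 16.2 kHz.
k=2: 22.74 kHz, 29.18 kHz.
k=3: 35.72 kHz, 42.16 kHz.
Within [15.24 kHz, 33.72 kHz]: 16.2 kHz, 22.74 kHz, 29.18 kHz.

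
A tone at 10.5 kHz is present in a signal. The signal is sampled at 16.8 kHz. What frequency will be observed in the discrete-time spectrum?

10.5 kHz > fs/2 = 8.4 kHz, folds to fs − 10.5 kHz = 6.3 kHz.

6.3 kHz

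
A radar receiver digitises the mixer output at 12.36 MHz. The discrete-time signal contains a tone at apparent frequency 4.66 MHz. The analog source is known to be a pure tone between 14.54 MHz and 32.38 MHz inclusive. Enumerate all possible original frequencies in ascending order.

Frequencies that alias to 4.66 MHz are k·fs ± 4.66 MHz for integer k ≥ 0.
k=0: 4.66 MHz.
k=1: 7.7 MHz, 17.02 MHz.
k=2: 20.06 MHz, 29.38 MHz.
k=3: 32.42 MHz, 41.74 MHz.
Within [14.54 MHz, 32.38 MHz]: 17.02 MHz, 20.06 MHz, 29.38 MHz.

17.02 MHz, 20.06 MHz, 29.38 MHz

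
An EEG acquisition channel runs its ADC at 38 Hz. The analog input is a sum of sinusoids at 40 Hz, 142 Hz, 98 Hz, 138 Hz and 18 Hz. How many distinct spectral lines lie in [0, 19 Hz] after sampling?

fs/2 = 19 Hz.
40 Hz mod fs = 2 Hz.
2 Hz ≤ fs/2 = 19 Hz, appears at 2 Hz.
142 Hz mod fs = 28 Hz.
28 Hz > fs/2 = 19 Hz, folds to fs − 28 Hz = 10 Hz.
98 Hz mod fs = 22 Hz.
22 Hz > fs/2 = 19 Hz, folds to fs − 22 Hz = 16 Hz.
138 Hz mod fs = 24 Hz.
24 Hz > fs/2 = 19 Hz, folds to fs − 24 Hz = 14 Hz.
18 Hz ≤ fs/2 = 19 Hz, passes unchanged.
Distinct values: {2 Hz, 10 Hz, 14 Hz, 16 Hz, 18 Hz} → 5.

5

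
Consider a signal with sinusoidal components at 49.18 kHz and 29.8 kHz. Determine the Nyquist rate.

Highest-frequency component: 49.18 kHz.
Nyquist rate = 2 × 49.18 kHz = 98.36 kHz.

98.36 kHz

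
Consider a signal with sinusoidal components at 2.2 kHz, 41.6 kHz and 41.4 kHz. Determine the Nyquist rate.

Highest-frequency component: 41.6 kHz.
Nyquist rate = 2 × 41.6 kHz = 83.2 kHz.

83.2 kHz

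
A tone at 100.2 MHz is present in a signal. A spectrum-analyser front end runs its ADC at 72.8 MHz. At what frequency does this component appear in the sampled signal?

27.4 MHz

100.2 MHz mod fs = 27.4 MHz.
27.4 MHz ≤ fs/2 = 36.4 MHz, appears at 27.4 MHz.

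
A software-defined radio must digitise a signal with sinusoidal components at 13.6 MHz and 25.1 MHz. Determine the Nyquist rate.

50.2 MHz

Highest-frequency component: 25.1 MHz.
Nyquist rate = 2 × 25.1 MHz = 50.2 MHz.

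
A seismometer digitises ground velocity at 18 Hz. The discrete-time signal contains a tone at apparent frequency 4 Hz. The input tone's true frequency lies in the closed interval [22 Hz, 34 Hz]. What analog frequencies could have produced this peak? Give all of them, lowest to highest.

22 Hz, 32 Hz

Frequencies that alias to 4 Hz are k·fs ± 4 Hz for integer k ≥ 0.
k=0: 4 Hz.
k=1: 14 Hz, 22 Hz.
k=2: 32 Hz, 40 Hz.
k=3: 50 Hz, 58 Hz.
Within [22 Hz, 34 Hz]: 22 Hz, 32 Hz.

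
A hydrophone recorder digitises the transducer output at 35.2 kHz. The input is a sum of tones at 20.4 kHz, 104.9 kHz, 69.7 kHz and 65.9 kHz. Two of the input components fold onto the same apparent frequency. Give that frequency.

fs/2 = 17.6 kHz.
20.4 kHz > fs/2 = 17.6 kHz, folds to fs − 20.4 kHz = 14.8 kHz.
104.9 kHz mod fs = 34.5 kHz.
34.5 kHz > fs/2 = 17.6 kHz, folds to fs − 34.5 kHz = 0.7 kHz.
69.7 kHz mod fs = 34.5 kHz.
34.5 kHz > fs/2 = 17.6 kHz, folds to fs − 34.5 kHz = 0.7 kHz.
65.9 kHz mod fs = 30.7 kHz.
30.7 kHz > fs/2 = 17.6 kHz, folds to fs − 30.7 kHz = 4.5 kHz.
69.7 kHz and 104.9 kHz both map to 0.7 kHz.

0.7 kHz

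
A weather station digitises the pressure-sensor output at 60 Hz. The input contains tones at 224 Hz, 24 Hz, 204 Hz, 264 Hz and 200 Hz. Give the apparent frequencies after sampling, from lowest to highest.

16 Hz, 20 Hz, 24 Hz

fs/2 = 30 Hz.
224 Hz mod fs = 44 Hz.
44 Hz > fs/2 = 30 Hz, folds to fs − 44 Hz = 16 Hz.
24 Hz ≤ fs/2 = 30 Hz, passes unchanged.
204 Hz mod fs = 24 Hz.
24 Hz ≤ fs/2 = 30 Hz, appears at 24 Hz.
264 Hz mod fs = 24 Hz.
24 Hz ≤ fs/2 = 30 Hz, appears at 24 Hz.
200 Hz mod fs = 20 Hz.
20 Hz ≤ fs/2 = 30 Hz, appears at 20 Hz.
Distinct values: {16 Hz, 20 Hz, 24 Hz}.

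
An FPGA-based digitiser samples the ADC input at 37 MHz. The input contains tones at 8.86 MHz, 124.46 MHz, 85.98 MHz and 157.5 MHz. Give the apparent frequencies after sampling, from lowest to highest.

fs/2 = 18.5 MHz.
8.86 MHz ≤ fs/2 = 18.5 MHz, passes unchanged.
124.46 MHz mod fs = 13.46 MHz.
13.46 MHz ≤ fs/2 = 18.5 MHz, appears at 13.46 MHz.
85.98 MHz mod fs = 11.98 MHz.
11.98 MHz ≤ fs/2 = 18.5 MHz, appears at 11.98 MHz.
157.5 MHz mod fs = 9.5 MHz.
9.5 MHz ≤ fs/2 = 18.5 MHz, appears at 9.5 MHz.
Distinct values: {8.86 MHz, 9.5 MHz, 11.98 MHz, 13.46 MHz}.

8.86 MHz, 9.5 MHz, 11.98 MHz, 13.46 MHz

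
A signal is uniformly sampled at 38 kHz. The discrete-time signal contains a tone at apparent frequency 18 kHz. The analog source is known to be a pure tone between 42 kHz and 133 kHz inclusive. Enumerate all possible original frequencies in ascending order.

56 kHz, 58 kHz, 94 kHz, 96 kHz, 132 kHz

Frequencies that alias to 18 kHz are k·fs ± 18 kHz for integer k ≥ 0.
k=0: 18 kHz.
k=1: 20 kHz, 56 kHz.
k=2: 58 kHz, 94 kHz.
k=3: 96 kHz, 132 kHz.
k=4: 134 kHz, 170 kHz.
Within [42 kHz, 133 kHz]: 56 kHz, 58 kHz, 94 kHz, 96 kHz, 132 kHz.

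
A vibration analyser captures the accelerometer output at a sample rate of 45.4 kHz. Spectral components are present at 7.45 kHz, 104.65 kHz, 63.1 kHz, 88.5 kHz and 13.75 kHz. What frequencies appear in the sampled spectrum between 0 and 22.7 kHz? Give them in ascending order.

fs/2 = 22.7 kHz.
7.45 kHz ≤ fs/2 = 22.7 kHz, passes unchanged.
104.65 kHz mod fs = 13.85 kHz.
13.85 kHz ≤ fs/2 = 22.7 kHz, appears at 13.85 kHz.
63.1 kHz mod fs = 17.7 kHz.
17.7 kHz ≤ fs/2 = 22.7 kHz, appears at 17.7 kHz.
88.5 kHz mod fs = 43.1 kHz.
43.1 kHz > fs/2 = 22.7 kHz, folds to fs − 43.1 kHz = 2.3 kHz.
13.75 kHz ≤ fs/2 = 22.7 kHz, passes unchanged.
Distinct values: {2.3 kHz, 7.45 kHz, 13.75 kHz, 13.85 kHz, 17.7 kHz}.

2.3 kHz, 7.45 kHz, 13.75 kHz, 13.85 kHz, 17.7 kHz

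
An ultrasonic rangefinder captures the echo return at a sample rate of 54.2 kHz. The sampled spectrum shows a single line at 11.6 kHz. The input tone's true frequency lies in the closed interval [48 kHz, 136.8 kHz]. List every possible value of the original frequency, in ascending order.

65.8 kHz, 96.8 kHz, 120 kHz

Frequencies that alias to 11.6 kHz are k·fs ± 11.6 kHz for integer k ≥ 0.
k=0: 11.6 kHz.
k=1: 42.6 kHz, 65.8 kHz.
k=2: 96.8 kHz, 120 kHz.
k=3: 151 kHz, 174.2 kHz.
Within [48 kHz, 136.8 kHz]: 65.8 kHz, 96.8 kHz, 120 kHz.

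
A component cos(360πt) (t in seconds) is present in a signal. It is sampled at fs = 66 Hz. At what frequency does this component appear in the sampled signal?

18 Hz

ω = 360π rad/s → f = ω/(2π) = 180 Hz.
180 Hz mod fs = 48 Hz.
48 Hz > fs/2 = 33 Hz, folds to fs − 48 Hz = 18 Hz.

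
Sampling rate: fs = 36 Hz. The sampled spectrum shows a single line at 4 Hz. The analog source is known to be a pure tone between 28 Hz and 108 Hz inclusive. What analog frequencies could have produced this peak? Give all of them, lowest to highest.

32 Hz, 40 Hz, 68 Hz, 76 Hz, 104 Hz

Frequencies that alias to 4 Hz are k·fs ± 4 Hz for integer k ≥ 0.
k=0: 4 Hz.
k=1: 32 Hz, 40 Hz.
k=2: 68 Hz, 76 Hz.
k=3: 104 Hz, 112 Hz.
k=4: 140 Hz, 148 Hz.
Within [28 Hz, 108 Hz]: 32 Hz, 40 Hz, 68 Hz, 76 Hz, 104 Hz.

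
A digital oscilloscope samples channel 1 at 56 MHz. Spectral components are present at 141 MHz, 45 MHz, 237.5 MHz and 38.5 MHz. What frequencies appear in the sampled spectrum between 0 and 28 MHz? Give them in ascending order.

fs/2 = 28 MHz.
141 MHz mod fs = 29 MHz.
29 MHz > fs/2 = 28 MHz, folds to fs − 29 MHz = 27 MHz.
45 MHz > fs/2 = 28 MHz, folds to fs − 45 MHz = 11 MHz.
237.5 MHz mod fs = 13.5 MHz.
13.5 MHz ≤ fs/2 = 28 MHz, appears at 13.5 MHz.
38.5 MHz > fs/2 = 28 MHz, folds to fs − 38.5 MHz = 17.5 MHz.
Distinct values: {11 MHz, 13.5 MHz, 17.5 MHz, 27 MHz}.

11 MHz, 13.5 MHz, 17.5 MHz, 27 MHz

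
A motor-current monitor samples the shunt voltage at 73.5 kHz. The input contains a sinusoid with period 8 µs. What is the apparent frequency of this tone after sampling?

T = 8 µs → f = 1/T = 125 kHz.
125 kHz mod fs = 51.5 kHz.
51.5 kHz > fs/2 = 36.75 kHz, folds to fs − 51.5 kHz = 22 kHz.

22 kHz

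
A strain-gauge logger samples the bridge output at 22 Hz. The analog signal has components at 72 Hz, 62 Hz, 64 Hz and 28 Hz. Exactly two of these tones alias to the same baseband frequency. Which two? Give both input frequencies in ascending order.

28 Hz, 72 Hz

fs/2 = 11 Hz.
72 Hz mod fs = 6 Hz.
6 Hz ≤ fs/2 = 11 Hz, appears at 6 Hz.
62 Hz mod fs = 18 Hz.
18 Hz > fs/2 = 11 Hz, folds to fs − 18 Hz = 4 Hz.
64 Hz mod fs = 20 Hz.
20 Hz > fs/2 = 11 Hz, folds to fs − 20 Hz = 2 Hz.
28 Hz mod fs = 6 Hz.
6 Hz ≤ fs/2 = 11 Hz, appears at 6 Hz.
28 Hz and 72 Hz both map to 6 Hz.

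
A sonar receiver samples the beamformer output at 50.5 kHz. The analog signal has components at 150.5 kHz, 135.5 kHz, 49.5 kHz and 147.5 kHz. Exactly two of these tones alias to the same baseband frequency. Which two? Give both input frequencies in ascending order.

49.5 kHz, 150.5 kHz

fs/2 = 25.25 kHz.
150.5 kHz mod fs = 49.5 kHz.
49.5 kHz > fs/2 = 25.25 kHz, folds to fs − 49.5 kHz = 1 kHz.
135.5 kHz mod fs = 34.5 kHz.
34.5 kHz > fs/2 = 25.25 kHz, folds to fs − 34.5 kHz = 16 kHz.
49.5 kHz > fs/2 = 25.25 kHz, folds to fs − 49.5 kHz = 1 kHz.
147.5 kHz mod fs = 46.5 kHz.
46.5 kHz > fs/2 = 25.25 kHz, folds to fs − 46.5 kHz = 4 kHz.
49.5 kHz and 150.5 kHz both map to 1 kHz.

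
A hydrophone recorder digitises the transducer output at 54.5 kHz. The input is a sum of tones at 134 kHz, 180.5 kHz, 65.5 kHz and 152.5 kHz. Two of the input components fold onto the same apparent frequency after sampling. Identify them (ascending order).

65.5 kHz, 152.5 kHz

fs/2 = 27.25 kHz.
134 kHz mod fs = 25 kHz.
25 kHz ≤ fs/2 = 27.25 kHz, appears at 25 kHz.
180.5 kHz mod fs = 17 kHz.
17 kHz ≤ fs/2 = 27.25 kHz, appears at 17 kHz.
65.5 kHz mod fs = 11 kHz.
11 kHz ≤ fs/2 = 27.25 kHz, appears at 11 kHz.
152.5 kHz mod fs = 43.5 kHz.
43.5 kHz > fs/2 = 27.25 kHz, folds to fs − 43.5 kHz = 11 kHz.
65.5 kHz and 152.5 kHz both map to 11 kHz.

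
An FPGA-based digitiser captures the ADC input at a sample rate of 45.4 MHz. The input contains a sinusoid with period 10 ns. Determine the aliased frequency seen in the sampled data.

T = 10 ns → f = 1/T = 100 MHz.
100 MHz mod fs = 9.2 MHz.
9.2 MHz ≤ fs/2 = 22.7 MHz, appears at 9.2 MHz.

9.2 MHz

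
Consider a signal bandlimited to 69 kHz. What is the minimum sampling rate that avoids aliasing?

138 kHz

Nyquist rate = 2 × 69 kHz = 138 kHz.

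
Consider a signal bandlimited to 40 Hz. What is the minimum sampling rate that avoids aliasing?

Nyquist rate = 2 × 40 Hz = 80 Hz.

80 Hz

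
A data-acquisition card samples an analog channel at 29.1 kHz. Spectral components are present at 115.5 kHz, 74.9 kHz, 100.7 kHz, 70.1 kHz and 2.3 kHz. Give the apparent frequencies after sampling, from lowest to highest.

0.9 kHz, 2.3 kHz, 11.9 kHz, 12.4 kHz, 13.4 kHz

fs/2 = 14.55 kHz.
115.5 kHz mod fs = 28.2 kHz.
28.2 kHz > fs/2 = 14.55 kHz, folds to fs − 28.2 kHz = 0.9 kHz.
74.9 kHz mod fs = 16.7 kHz.
16.7 kHz > fs/2 = 14.55 kHz, folds to fs − 16.7 kHz = 12.4 kHz.
100.7 kHz mod fs = 13.4 kHz.
13.4 kHz ≤ fs/2 = 14.55 kHz, appears at 13.4 kHz.
70.1 kHz mod fs = 11.9 kHz.
11.9 kHz ≤ fs/2 = 14.55 kHz, appears at 11.9 kHz.
2.3 kHz ≤ fs/2 = 14.55 kHz, passes unchanged.
Distinct values: {0.9 kHz, 2.3 kHz, 11.9 kHz, 12.4 kHz, 13.4 kHz}.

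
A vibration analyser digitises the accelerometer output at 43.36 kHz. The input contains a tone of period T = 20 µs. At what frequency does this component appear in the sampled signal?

6.64 kHz

T = 20 µs → f = 1/T = 50 kHz.
50 kHz mod fs = 6.64 kHz.
6.64 kHz ≤ fs/2 = 21.68 kHz, appears at 6.64 kHz.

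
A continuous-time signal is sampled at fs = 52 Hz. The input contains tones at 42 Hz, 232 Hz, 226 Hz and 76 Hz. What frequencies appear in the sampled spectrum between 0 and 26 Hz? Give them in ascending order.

10 Hz, 18 Hz, 24 Hz

fs/2 = 26 Hz.
42 Hz > fs/2 = 26 Hz, folds to fs − 42 Hz = 10 Hz.
232 Hz mod fs = 24 Hz.
24 Hz ≤ fs/2 = 26 Hz, appears at 24 Hz.
226 Hz mod fs = 18 Hz.
18 Hz ≤ fs/2 = 26 Hz, appears at 18 Hz.
76 Hz mod fs = 24 Hz.
24 Hz ≤ fs/2 = 26 Hz, appears at 24 Hz.
Distinct values: {10 Hz, 18 Hz, 24 Hz}.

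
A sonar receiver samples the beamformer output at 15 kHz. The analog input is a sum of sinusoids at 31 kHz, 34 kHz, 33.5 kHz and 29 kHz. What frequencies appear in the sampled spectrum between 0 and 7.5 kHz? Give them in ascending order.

1 kHz, 3.5 kHz, 4 kHz

fs/2 = 7.5 kHz.
31 kHz mod fs = 1 kHz.
1 kHz ≤ fs/2 = 7.5 kHz, appears at 1 kHz.
34 kHz mod fs = 4 kHz.
4 kHz ≤ fs/2 = 7.5 kHz, appears at 4 kHz.
33.5 kHz mod fs = 3.5 kHz.
3.5 kHz ≤ fs/2 = 7.5 kHz, appears at 3.5 kHz.
29 kHz mod fs = 14 kHz.
14 kHz > fs/2 = 7.5 kHz, folds to fs − 14 kHz = 1 kHz.
Distinct values: {1 kHz, 3.5 kHz, 4 kHz}.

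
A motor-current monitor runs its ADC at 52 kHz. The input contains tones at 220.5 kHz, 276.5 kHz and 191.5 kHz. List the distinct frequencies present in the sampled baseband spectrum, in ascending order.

fs/2 = 26 kHz.
220.5 kHz mod fs = 12.5 kHz.
12.5 kHz ≤ fs/2 = 26 kHz, appears at 12.5 kHz.
276.5 kHz mod fs = 16.5 kHz.
16.5 kHz ≤ fs/2 = 26 kHz, appears at 16.5 kHz.
191.5 kHz mod fs = 35.5 kHz.
35.5 kHz > fs/2 = 26 kHz, folds to fs − 35.5 kHz = 16.5 kHz.
Distinct values: {12.5 kHz, 16.5 kHz}.

12.5 kHz, 16.5 kHz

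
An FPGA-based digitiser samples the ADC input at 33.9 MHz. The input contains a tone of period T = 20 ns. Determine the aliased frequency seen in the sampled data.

16.1 MHz

T = 20 ns → f = 1/T = 50 MHz.
50 MHz mod fs = 16.1 MHz.
16.1 MHz ≤ fs/2 = 16.95 MHz, appears at 16.1 MHz.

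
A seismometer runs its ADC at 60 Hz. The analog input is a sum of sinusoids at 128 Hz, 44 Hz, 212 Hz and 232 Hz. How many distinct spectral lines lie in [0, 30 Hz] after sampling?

fs/2 = 30 Hz.
128 Hz mod fs = 8 Hz.
8 Hz ≤ fs/2 = 30 Hz, appears at 8 Hz.
44 Hz > fs/2 = 30 Hz, folds to fs − 44 Hz = 16 Hz.
212 Hz mod fs = 32 Hz.
32 Hz > fs/2 = 30 Hz, folds to fs − 32 Hz = 28 Hz.
232 Hz mod fs = 52 Hz.
52 Hz > fs/2 = 30 Hz, folds to fs − 52 Hz = 8 Hz.
Distinct values: {8 Hz, 16 Hz, 28 Hz} → 3.

3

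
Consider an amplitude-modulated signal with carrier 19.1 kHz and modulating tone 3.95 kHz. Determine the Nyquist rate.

46.1 kHz

AM sidebands sit at fc ± fm = 15.15 kHz and 23.05 kHz.
Highest-frequency component: 23.05 kHz.
Nyquist rate = 2 × 23.05 kHz = 46.1 kHz.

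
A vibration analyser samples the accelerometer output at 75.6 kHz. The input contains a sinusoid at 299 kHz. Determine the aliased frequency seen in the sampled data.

3.4 kHz

299 kHz mod fs = 72.2 kHz.
72.2 kHz > fs/2 = 37.8 kHz, folds to fs − 72.2 kHz = 3.4 kHz.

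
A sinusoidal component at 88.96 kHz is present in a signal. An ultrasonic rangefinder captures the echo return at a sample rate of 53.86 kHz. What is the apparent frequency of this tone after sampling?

18.76 kHz

88.96 kHz mod fs = 35.1 kHz.
35.1 kHz > fs/2 = 26.93 kHz, folds to fs − 35.1 kHz = 18.76 kHz.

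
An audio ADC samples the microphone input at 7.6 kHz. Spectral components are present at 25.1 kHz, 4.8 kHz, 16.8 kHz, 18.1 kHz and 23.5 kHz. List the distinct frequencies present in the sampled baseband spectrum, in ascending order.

fs/2 = 3.8 kHz.
25.1 kHz mod fs = 2.3 kHz.
2.3 kHz ≤ fs/2 = 3.8 kHz, appears at 2.3 kHz.
4.8 kHz > fs/2 = 3.8 kHz, folds to fs − 4.8 kHz = 2.8 kHz.
16.8 kHz mod fs = 1.6 kHz.
1.6 kHz ≤ fs/2 = 3.8 kHz, appears at 1.6 kHz.
18.1 kHz mod fs = 2.9 kHz.
2.9 kHz ≤ fs/2 = 3.8 kHz, appears at 2.9 kHz.
23.5 kHz mod fs = 0.7 kHz.
0.7 kHz ≤ fs/2 = 3.8 kHz, appears at 0.7 kHz.
Distinct values: {0.7 kHz, 1.6 kHz, 2.3 kHz, 2.8 kHz, 2.9 kHz}.

0.7 kHz, 1.6 kHz, 2.3 kHz, 2.8 kHz, 2.9 kHz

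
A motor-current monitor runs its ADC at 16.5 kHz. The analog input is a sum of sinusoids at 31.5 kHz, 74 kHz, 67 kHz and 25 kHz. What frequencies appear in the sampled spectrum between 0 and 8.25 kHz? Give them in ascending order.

1 kHz, 1.5 kHz, 8 kHz

fs/2 = 8.25 kHz.
31.5 kHz mod fs = 15 kHz.
15 kHz > fs/2 = 8.25 kHz, folds to fs − 15 kHz = 1.5 kHz.
74 kHz mod fs = 8 kHz.
8 kHz ≤ fs/2 = 8.25 kHz, appears at 8 kHz.
67 kHz mod fs = 1 kHz.
1 kHz ≤ fs/2 = 8.25 kHz, appears at 1 kHz.
25 kHz mod fs = 8.5 kHz.
8.5 kHz > fs/2 = 8.25 kHz, folds to fs − 8.5 kHz = 8 kHz.
Distinct values: {1 kHz, 1.5 kHz, 8 kHz}.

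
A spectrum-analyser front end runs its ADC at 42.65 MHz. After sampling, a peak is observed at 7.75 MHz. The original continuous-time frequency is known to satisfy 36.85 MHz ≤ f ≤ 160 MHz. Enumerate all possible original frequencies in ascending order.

50.4 MHz, 77.55 MHz, 93.05 MHz, 120.2 MHz, 135.7 MHz

Frequencies that alias to 7.75 MHz are k·fs ± 7.75 MHz for integer k ≥ 0.
k=0: 7.75 MHz.
k=1: 34.9 MHz, 50.4 MHz.
k=2: 77.55 MHz, 93.05 MHz.
k=3: 120.2 MHz, 135.7 MHz.
k=4: 162.85 MHz, 178.35 MHz.
Within [36.85 MHz, 160 MHz]: 50.4 MHz, 77.55 MHz, 93.05 MHz, 120.2 MHz, 135.7 MHz.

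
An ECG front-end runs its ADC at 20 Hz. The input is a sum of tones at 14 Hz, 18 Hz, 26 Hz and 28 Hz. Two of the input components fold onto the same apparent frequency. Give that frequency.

fs/2 = 10 Hz.
14 Hz > fs/2 = 10 Hz, folds to fs − 14 Hz = 6 Hz.
18 Hz > fs/2 = 10 Hz, folds to fs − 18 Hz = 2 Hz.
26 Hz mod fs = 6 Hz.
6 Hz ≤ fs/2 = 10 Hz, appears at 6 Hz.
28 Hz mod fs = 8 Hz.
8 Hz ≤ fs/2 = 10 Hz, appears at 8 Hz.
14 Hz and 26 Hz both map to 6 Hz.

6 Hz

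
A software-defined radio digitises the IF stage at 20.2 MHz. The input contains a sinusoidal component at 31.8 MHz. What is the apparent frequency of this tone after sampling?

8.6 MHz

31.8 MHz mod fs = 11.6 MHz.
11.6 MHz > fs/2 = 10.1 MHz, folds to fs − 11.6 MHz = 8.6 MHz.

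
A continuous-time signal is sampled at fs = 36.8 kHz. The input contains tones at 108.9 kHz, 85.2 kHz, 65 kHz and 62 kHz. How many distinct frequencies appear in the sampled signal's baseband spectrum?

3

fs/2 = 18.4 kHz.
108.9 kHz mod fs = 35.3 kHz.
35.3 kHz > fs/2 = 18.4 kHz, folds to fs − 35.3 kHz = 1.5 kHz.
85.2 kHz mod fs = 11.6 kHz.
11.6 kHz ≤ fs/2 = 18.4 kHz, appears at 11.6 kHz.
65 kHz mod fs = 28.2 kHz.
28.2 kHz > fs/2 = 18.4 kHz, folds to fs − 28.2 kHz = 8.6 kHz.
62 kHz mod fs = 25.2 kHz.
25.2 kHz > fs/2 = 18.4 kHz, folds to fs − 25.2 kHz = 11.6 kHz.
Distinct values: {1.5 kHz, 8.6 kHz, 11.6 kHz} → 3.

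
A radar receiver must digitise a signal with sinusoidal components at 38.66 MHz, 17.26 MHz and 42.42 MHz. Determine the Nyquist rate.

84.84 MHz

Highest-frequency component: 42.42 MHz.
Nyquist rate = 2 × 42.42 MHz = 84.84 MHz.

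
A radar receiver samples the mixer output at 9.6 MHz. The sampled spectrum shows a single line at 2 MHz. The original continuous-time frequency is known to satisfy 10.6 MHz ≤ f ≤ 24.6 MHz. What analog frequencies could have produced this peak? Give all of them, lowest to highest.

Frequencies that alias to 2 MHz are k·fs ± 2 MHz for integer k ≥ 0.
k=0: 2 MHz.
k=1: 7.6 MHz, 11.6 MHz.
k=2: 17.2 MHz, 21.2 MHz.
k=3: 26.8 MHz, 30.8 MHz.
Within [10.6 MHz, 24.6 MHz]: 11.6 MHz, 17.2 MHz, 21.2 MHz.

11.6 MHz, 17.2 MHz, 21.2 MHz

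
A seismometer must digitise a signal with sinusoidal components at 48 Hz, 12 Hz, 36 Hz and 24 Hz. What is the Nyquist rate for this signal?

Highest-frequency component: 48 Hz.
Nyquist rate = 2 × 48 Hz = 96 Hz.

96 Hz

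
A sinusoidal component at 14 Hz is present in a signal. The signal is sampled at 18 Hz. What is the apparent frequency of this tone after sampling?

4 Hz

14 Hz > fs/2 = 9 Hz, folds to fs − 14 Hz = 4 Hz.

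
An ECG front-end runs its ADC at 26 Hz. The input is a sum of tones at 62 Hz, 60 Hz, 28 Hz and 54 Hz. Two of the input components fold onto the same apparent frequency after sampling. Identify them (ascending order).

fs/2 = 13 Hz.
62 Hz mod fs = 10 Hz.
10 Hz ≤ fs/2 = 13 Hz, appears at 10 Hz.
60 Hz mod fs = 8 Hz.
8 Hz ≤ fs/2 = 13 Hz, appears at 8 Hz.
28 Hz mod fs = 2 Hz.
2 Hz ≤ fs/2 = 13 Hz, appears at 2 Hz.
54 Hz mod fs = 2 Hz.
2 Hz ≤ fs/2 = 13 Hz, appears at 2 Hz.
28 Hz and 54 Hz both map to 2 Hz.

28 Hz, 54 Hz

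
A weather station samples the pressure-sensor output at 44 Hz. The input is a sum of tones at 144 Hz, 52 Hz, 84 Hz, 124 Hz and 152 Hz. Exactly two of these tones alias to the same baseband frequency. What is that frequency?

fs/2 = 22 Hz.
144 Hz mod fs = 12 Hz.
12 Hz ≤ fs/2 = 22 Hz, appears at 12 Hz.
52 Hz mod fs = 8 Hz.
8 Hz ≤ fs/2 = 22 Hz, appears at 8 Hz.
84 Hz mod fs = 40 Hz.
40 Hz > fs/2 = 22 Hz, folds to fs − 40 Hz = 4 Hz.
124 Hz mod fs = 36 Hz.
36 Hz > fs/2 = 22 Hz, folds to fs − 36 Hz = 8 Hz.
152 Hz mod fs = 20 Hz.
20 Hz ≤ fs/2 = 22 Hz, appears at 20 Hz.
52 Hz and 124 Hz both map to 8 Hz.

8 Hz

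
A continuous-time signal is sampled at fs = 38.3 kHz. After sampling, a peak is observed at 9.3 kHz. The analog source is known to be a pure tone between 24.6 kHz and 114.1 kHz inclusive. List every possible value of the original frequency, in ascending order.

Frequencies that alias to 9.3 kHz are k·fs ± 9.3 kHz for integer k ≥ 0.
k=0: 9.3 kHz.
k=1: 29 kHz, 47.6 kHz.
k=2: 67.3 kHz, 85.9 kHz.
k=3: 105.6 kHz, 124.2 kHz.
k=4: 143.9 kHz, 162.5 kHz.
Within [24.6 kHz, 114.1 kHz]: 29 kHz, 47.6 kHz, 67.3 kHz, 85.9 kHz, 105.6 kHz.

29 kHz, 47.6 kHz, 67.3 kHz, 85.9 kHz, 105.6 kHz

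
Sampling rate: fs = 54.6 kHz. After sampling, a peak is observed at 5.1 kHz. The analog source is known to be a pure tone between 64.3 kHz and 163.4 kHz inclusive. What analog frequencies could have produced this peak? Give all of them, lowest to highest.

104.1 kHz, 114.3 kHz, 158.7 kHz

Frequencies that alias to 5.1 kHz are k·fs ± 5.1 kHz for integer k ≥ 0.
k=0: 5.1 kHz.
k=1: 49.5 kHz, 59.7 kHz.
k=2: 104.1 kHz, 114.3 kHz.
k=3: 158.7 kHz, 168.9 kHz.
k=4: 213.3 kHz, 223.5 kHz.
Within [64.3 kHz, 163.4 kHz]: 104.1 kHz, 114.3 kHz, 158.7 kHz.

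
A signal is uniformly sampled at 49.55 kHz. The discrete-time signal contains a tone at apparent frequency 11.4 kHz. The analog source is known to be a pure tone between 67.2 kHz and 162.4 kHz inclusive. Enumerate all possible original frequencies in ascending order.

Frequencies that alias to 11.4 kHz are k·fs ± 11.4 kHz for integer k ≥ 0.
k=0: 11.4 kHz.
k=1: 38.15 kHz, 60.95 kHz.
k=2: 87.7 kHz, 110.5 kHz.
k=3: 137.25 kHz, 160.05 kHz.
k=4: 186.8 kHz, 209.6 kHz.
Within [67.2 kHz, 162.4 kHz]: 87.7 kHz, 110.5 kHz, 137.25 kHz, 160.05 kHz.

87.7 kHz, 110.5 kHz, 137.25 kHz, 160.05 kHz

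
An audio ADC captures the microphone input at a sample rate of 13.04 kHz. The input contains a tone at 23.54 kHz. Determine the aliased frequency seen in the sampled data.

2.54 kHz

23.54 kHz mod fs = 10.5 kHz.
10.5 kHz > fs/2 = 6.52 kHz, folds to fs − 10.5 kHz = 2.54 kHz.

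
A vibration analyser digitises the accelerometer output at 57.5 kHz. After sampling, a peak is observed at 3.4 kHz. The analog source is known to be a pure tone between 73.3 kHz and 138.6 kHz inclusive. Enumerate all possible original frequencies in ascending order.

Frequencies that alias to 3.4 kHz are k·fs ± 3.4 kHz for integer k ≥ 0.
k=0: 3.4 kHz.
k=1: 54.1 kHz, 60.9 kHz.
k=2: 111.6 kHz, 118.4 kHz.
k=3: 169.1 kHz, 175.9 kHz.
Within [73.3 kHz, 138.6 kHz]: 111.6 kHz, 118.4 kHz.

111.6 kHz, 118.4 kHz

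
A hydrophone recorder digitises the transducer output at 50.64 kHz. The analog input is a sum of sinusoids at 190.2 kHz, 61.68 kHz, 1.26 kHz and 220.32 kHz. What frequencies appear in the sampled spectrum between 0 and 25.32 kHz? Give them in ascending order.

fs/2 = 25.32 kHz.
190.2 kHz mod fs = 38.28 kHz.
38.28 kHz > fs/2 = 25.32 kHz, folds to fs − 38.28 kHz = 12.36 kHz.
61.68 kHz mod fs = 11.04 kHz.
11.04 kHz ≤ fs/2 = 25.32 kHz, appears at 11.04 kHz.
1.26 kHz ≤ fs/2 = 25.32 kHz, passes unchanged.
220.32 kHz mod fs = 17.76 kHz.
17.76 kHz ≤ fs/2 = 25.32 kHz, appears at 17.76 kHz.
Distinct values: {1.26 kHz, 11.04 kHz, 12.36 kHz, 17.76 kHz}.

1.26 kHz, 11.04 kHz, 12.36 kHz, 17.76 kHz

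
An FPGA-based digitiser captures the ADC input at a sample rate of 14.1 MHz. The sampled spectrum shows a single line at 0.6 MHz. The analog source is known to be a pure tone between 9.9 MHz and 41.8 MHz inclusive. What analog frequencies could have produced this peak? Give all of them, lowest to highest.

13.5 MHz, 14.7 MHz, 27.6 MHz, 28.8 MHz, 41.7 MHz

Frequencies that alias to 0.6 MHz are k·fs ± 0.6 MHz for integer k ≥ 0.
k=0: 0.6 MHz.
k=1: 13.5 MHz, 14.7 MHz.
k=2: 27.6 MHz, 28.8 MHz.
k=3: 41.7 MHz, 42.9 MHz.
k=4: 55.8 MHz, 57 MHz.
Within [9.9 MHz, 41.8 MHz]: 13.5 MHz, 14.7 MHz, 27.6 MHz, 28.8 MHz, 41.7 MHz.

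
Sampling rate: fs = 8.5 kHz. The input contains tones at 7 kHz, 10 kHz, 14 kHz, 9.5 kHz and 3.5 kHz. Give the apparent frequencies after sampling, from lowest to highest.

fs/2 = 4.25 kHz.
7 kHz > fs/2 = 4.25 kHz, folds to fs − 7 kHz = 1.5 kHz.
10 kHz mod fs = 1.5 kHz.
1.5 kHz ≤ fs/2 = 4.25 kHz, appears at 1.5 kHz.
14 kHz mod fs = 5.5 kHz.
5.5 kHz > fs/2 = 4.25 kHz, folds to fs − 5.5 kHz = 3 kHz.
9.5 kHz mod fs = 1 kHz.
1 kHz ≤ fs/2 = 4.25 kHz, appears at 1 kHz.
3.5 kHz ≤ fs/2 = 4.25 kHz, passes unchanged.
Distinct values: {1 kHz, 1.5 kHz, 3 kHz, 3.5 kHz}.

1 kHz, 1.5 kHz, 3 kHz, 3.5 kHz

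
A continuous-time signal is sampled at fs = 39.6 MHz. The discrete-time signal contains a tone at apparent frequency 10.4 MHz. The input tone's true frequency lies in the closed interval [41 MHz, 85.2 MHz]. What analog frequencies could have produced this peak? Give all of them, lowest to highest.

50 MHz, 68.8 MHz

Frequencies that alias to 10.4 MHz are k·fs ± 10.4 MHz for integer k ≥ 0.
k=0: 10.4 MHz.
k=1: 29.2 MHz, 50 MHz.
k=2: 68.8 MHz, 89.6 MHz.
k=3: 108.4 MHz, 129.2 MHz.
Within [41 MHz, 85.2 MHz]: 50 MHz, 68.8 MHz.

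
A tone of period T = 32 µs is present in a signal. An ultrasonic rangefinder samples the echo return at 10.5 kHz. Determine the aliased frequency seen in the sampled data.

T = 32 µs → f = 1/T = 31.25 kHz.
31.25 kHz mod fs = 10.25 kHz.
10.25 kHz > fs/2 = 5.25 kHz, folds to fs − 10.25 kHz = 0.25 kHz.

0.25 kHz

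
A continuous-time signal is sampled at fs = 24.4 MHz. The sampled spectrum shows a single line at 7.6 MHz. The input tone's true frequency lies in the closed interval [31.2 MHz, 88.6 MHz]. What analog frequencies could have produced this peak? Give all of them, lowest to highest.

32 MHz, 41.2 MHz, 56.4 MHz, 65.6 MHz, 80.8 MHz

Frequencies that alias to 7.6 MHz are k·fs ± 7.6 MHz for integer k ≥ 0.
k=0: 7.6 MHz.
k=1: 16.8 MHz, 32 MHz.
k=2: 41.2 MHz, 56.4 MHz.
k=3: 65.6 MHz, 80.8 MHz.
k=4: 90 MHz, 105.2 MHz.
Within [31.2 MHz, 88.6 MHz]: 32 MHz, 41.2 MHz, 56.4 MHz, 65.6 MHz, 80.8 MHz.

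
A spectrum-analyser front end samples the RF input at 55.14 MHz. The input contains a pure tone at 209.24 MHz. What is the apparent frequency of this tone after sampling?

11.32 MHz

209.24 MHz mod fs = 43.82 MHz.
43.82 MHz > fs/2 = 27.57 MHz, folds to fs − 43.82 MHz = 11.32 MHz.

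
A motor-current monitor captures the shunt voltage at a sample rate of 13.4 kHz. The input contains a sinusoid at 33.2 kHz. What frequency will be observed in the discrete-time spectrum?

6.4 kHz

33.2 kHz mod fs = 6.4 kHz.
6.4 kHz ≤ fs/2 = 6.7 kHz, appears at 6.4 kHz.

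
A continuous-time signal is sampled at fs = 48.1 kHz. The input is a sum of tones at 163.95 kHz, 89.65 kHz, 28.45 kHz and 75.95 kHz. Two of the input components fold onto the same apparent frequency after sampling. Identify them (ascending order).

28.45 kHz, 163.95 kHz

fs/2 = 24.05 kHz.
163.95 kHz mod fs = 19.65 kHz.
19.65 kHz ≤ fs/2 = 24.05 kHz, appears at 19.65 kHz.
89.65 kHz mod fs = 41.55 kHz.
41.55 kHz > fs/2 = 24.05 kHz, folds to fs − 41.55 kHz = 6.55 kHz.
28.45 kHz > fs/2 = 24.05 kHz, folds to fs − 28.45 kHz = 19.65 kHz.
75.95 kHz mod fs = 27.85 kHz.
27.85 kHz > fs/2 = 24.05 kHz, folds to fs − 27.85 kHz = 20.25 kHz.
28.45 kHz and 163.95 kHz both map to 19.65 kHz.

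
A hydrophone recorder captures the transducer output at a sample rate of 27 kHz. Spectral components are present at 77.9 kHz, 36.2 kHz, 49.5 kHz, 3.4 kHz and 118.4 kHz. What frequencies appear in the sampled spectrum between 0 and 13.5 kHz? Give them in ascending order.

fs/2 = 13.5 kHz.
77.9 kHz mod fs = 23.9 kHz.
23.9 kHz > fs/2 = 13.5 kHz, folds to fs − 23.9 kHz = 3.1 kHz.
36.2 kHz mod fs = 9.2 kHz.
9.2 kHz ≤ fs/2 = 13.5 kHz, appears at 9.2 kHz.
49.5 kHz mod fs = 22.5 kHz.
22.5 kHz > fs/2 = 13.5 kHz, folds to fs − 22.5 kHz = 4.5 kHz.
3.4 kHz ≤ fs/2 = 13.5 kHz, passes unchanged.
118.4 kHz mod fs = 10.4 kHz.
10.4 kHz ≤ fs/2 = 13.5 kHz, appears at 10.4 kHz.
Distinct values: {3.1 kHz, 3.4 kHz, 4.5 kHz, 9.2 kHz, 10.4 kHz}.

3.1 kHz, 3.4 kHz, 4.5 kHz, 9.2 kHz, 10.4 kHz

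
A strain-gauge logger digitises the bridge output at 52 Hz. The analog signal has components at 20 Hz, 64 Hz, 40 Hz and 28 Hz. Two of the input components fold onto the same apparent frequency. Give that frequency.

12 Hz

fs/2 = 26 Hz.
20 Hz ≤ fs/2 = 26 Hz, passes unchanged.
64 Hz mod fs = 12 Hz.
12 Hz ≤ fs/2 = 26 Hz, appears at 12 Hz.
40 Hz > fs/2 = 26 Hz, folds to fs − 40 Hz = 12 Hz.
28 Hz > fs/2 = 26 Hz, folds to fs − 28 Hz = 24 Hz.
40 Hz and 64 Hz both map to 12 Hz.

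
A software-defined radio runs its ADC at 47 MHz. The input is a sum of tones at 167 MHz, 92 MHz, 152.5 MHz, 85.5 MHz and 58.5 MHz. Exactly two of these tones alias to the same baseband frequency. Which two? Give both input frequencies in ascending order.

fs/2 = 23.5 MHz.
167 MHz mod fs = 26 MHz.
26 MHz > fs/2 = 23.5 MHz, folds to fs − 26 MHz = 21 MHz.
92 MHz mod fs = 45 MHz.
45 MHz > fs/2 = 23.5 MHz, folds to fs − 45 MHz = 2 MHz.
152.5 MHz mod fs = 11.5 MHz.
11.5 MHz ≤ fs/2 = 23.5 MHz, appears at 11.5 MHz.
85.5 MHz mod fs = 38.5 MHz.
38.5 MHz > fs/2 = 23.5 MHz, folds to fs − 38.5 MHz = 8.5 MHz.
58.5 MHz mod fs = 11.5 MHz.
11.5 MHz ≤ fs/2 = 23.5 MHz, appears at 11.5 MHz.
58.5 MHz and 152.5 MHz both map to 11.5 MHz.

58.5 MHz, 152.5 MHz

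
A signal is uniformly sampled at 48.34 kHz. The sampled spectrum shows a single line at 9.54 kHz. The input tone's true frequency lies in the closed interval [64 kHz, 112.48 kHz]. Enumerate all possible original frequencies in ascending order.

Frequencies that alias to 9.54 kHz are k·fs ± 9.54 kHz for integer k ≥ 0.
k=0: 9.54 kHz.
k=1: 38.8 kHz, 57.88 kHz.
k=2: 87.14 kHz, 106.22 kHz.
k=3: 135.48 kHz, 154.56 kHz.
Within [64 kHz, 112.48 kHz]: 87.14 kHz, 106.22 kHz.

87.14 kHz, 106.22 kHz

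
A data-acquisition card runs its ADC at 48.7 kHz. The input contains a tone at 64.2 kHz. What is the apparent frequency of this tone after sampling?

64.2 kHz mod fs = 15.5 kHz.
15.5 kHz ≤ fs/2 = 24.35 kHz, appears at 15.5 kHz.

15.5 kHz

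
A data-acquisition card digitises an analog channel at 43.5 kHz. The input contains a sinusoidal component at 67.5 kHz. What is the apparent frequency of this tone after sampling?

67.5 kHz mod fs = 24 kHz.
24 kHz > fs/2 = 21.75 kHz, folds to fs − 24 kHz = 19.5 kHz.

19.5 kHz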